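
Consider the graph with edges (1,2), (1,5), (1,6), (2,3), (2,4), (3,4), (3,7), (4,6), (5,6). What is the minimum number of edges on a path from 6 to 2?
2 (path: 6 -> 4 -> 2, 2 edges)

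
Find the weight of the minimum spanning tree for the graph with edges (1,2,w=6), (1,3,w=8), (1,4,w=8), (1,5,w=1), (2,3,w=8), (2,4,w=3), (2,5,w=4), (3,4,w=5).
13 (MST edges: (1,5,w=1), (2,4,w=3), (2,5,w=4), (3,4,w=5); sum of weights 1 + 3 + 4 + 5 = 13)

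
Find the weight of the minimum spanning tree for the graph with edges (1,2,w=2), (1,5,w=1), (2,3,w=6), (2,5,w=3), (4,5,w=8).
17 (MST edges: (1,2,w=2), (1,5,w=1), (2,3,w=6), (4,5,w=8); sum of weights 2 + 1 + 6 + 8 = 17)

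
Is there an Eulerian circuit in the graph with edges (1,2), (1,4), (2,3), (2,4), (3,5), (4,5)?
No (2 vertices have odd degree: {2, 4}; Eulerian circuit requires 0)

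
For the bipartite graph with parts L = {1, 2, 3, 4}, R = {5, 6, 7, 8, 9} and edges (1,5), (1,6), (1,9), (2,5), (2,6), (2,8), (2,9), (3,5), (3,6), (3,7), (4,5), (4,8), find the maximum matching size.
4 (matching: (1,9), (2,6), (3,7), (4,8); upper bound min(|L|,|R|) = min(4,5) = 4)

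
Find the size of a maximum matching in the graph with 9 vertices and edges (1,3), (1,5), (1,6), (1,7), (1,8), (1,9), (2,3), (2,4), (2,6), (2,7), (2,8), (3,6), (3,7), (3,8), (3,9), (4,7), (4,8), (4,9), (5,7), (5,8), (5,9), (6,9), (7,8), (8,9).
4 (matching: (1,6), (2,7), (3,9), (5,8); upper bound floor(n/2) = floor(9/2) = 4)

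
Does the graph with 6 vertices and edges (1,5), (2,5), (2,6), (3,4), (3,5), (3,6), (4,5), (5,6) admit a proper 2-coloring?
No (odd cycle of length 3: 3 -> 5 -> 4 -> 3)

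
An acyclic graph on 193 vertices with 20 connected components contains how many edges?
173 (Each of the 20 component trees on V_i vertices has V_i - 1 edges; summing gives V - C = 193 - 20 = 173)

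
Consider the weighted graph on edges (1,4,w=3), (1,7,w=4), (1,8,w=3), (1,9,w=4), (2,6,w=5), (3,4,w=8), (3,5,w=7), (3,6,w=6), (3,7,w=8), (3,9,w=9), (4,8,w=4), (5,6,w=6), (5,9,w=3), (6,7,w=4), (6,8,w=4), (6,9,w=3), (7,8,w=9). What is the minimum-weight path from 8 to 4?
4 (path: 8 -> 4; weights 4 = 4)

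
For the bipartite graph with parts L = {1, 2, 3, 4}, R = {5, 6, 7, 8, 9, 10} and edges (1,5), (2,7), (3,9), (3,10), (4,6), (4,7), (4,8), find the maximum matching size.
4 (matching: (1,5), (2,7), (3,10), (4,8); upper bound min(|L|,|R|) = min(4,6) = 4)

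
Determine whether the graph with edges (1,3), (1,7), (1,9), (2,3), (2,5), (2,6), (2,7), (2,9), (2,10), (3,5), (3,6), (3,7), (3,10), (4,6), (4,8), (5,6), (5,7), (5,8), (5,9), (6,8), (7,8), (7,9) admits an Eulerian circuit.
No (2 vertices have odd degree: {1, 6}; Eulerian circuit requires 0)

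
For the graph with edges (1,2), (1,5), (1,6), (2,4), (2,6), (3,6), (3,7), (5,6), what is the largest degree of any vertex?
4 (attained at vertex 6)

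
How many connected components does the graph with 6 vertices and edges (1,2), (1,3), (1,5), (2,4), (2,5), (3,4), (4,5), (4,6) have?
1 (components: {1, 2, 3, 4, 5, 6})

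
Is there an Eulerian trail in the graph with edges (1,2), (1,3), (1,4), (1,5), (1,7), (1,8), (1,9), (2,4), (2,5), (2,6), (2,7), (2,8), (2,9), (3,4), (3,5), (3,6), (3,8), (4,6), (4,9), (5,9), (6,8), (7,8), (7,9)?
No (6 vertices have odd degree: {1, 2, 3, 4, 8, 9}; Eulerian path requires 0 or 2)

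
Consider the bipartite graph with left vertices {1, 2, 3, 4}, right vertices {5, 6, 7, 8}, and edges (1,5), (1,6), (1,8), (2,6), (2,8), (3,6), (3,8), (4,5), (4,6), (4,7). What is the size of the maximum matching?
4 (matching: (1,5), (2,6), (3,8), (4,7); upper bound min(|L|,|R|) = min(4,4) = 4)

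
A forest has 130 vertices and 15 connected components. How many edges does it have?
115 (Each of the 15 component trees on V_i vertices has V_i - 1 edges; summing gives V - C = 130 - 15 = 115)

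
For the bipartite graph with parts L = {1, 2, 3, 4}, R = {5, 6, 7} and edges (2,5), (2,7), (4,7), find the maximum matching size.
2 (matching: (2,5), (4,7); upper bound min(|L|,|R|) = min(4,3) = 3)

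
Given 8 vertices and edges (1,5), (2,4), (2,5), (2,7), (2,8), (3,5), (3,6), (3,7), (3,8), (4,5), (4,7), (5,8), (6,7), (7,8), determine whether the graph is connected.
Yes (BFS from 1 visits [1, 5, 2, 3, 4, 8, 7, 6] — all 8 vertices reached)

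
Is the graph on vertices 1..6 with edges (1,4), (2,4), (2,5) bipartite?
Yes. Partition: {1, 2, 3, 6}, {4, 5}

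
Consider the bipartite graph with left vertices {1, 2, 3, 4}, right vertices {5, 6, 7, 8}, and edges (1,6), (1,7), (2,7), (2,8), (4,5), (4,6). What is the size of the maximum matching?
3 (matching: (1,7), (2,8), (4,6); upper bound min(|L|,|R|) = min(4,4) = 4)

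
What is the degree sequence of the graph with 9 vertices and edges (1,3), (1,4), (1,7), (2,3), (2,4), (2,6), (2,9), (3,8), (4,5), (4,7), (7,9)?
[4, 4, 3, 3, 3, 2, 1, 1, 1] (degrees: deg(1)=3, deg(2)=4, deg(3)=3, deg(4)=4, deg(5)=1, deg(6)=1, deg(7)=3, deg(8)=1, deg(9)=2)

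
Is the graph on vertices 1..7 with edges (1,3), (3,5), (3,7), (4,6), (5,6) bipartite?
Yes. Partition: {1, 2, 4, 5, 7}, {3, 6}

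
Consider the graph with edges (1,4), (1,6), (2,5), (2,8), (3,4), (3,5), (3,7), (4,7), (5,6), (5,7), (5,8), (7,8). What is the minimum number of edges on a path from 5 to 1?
2 (path: 5 -> 6 -> 1, 2 edges)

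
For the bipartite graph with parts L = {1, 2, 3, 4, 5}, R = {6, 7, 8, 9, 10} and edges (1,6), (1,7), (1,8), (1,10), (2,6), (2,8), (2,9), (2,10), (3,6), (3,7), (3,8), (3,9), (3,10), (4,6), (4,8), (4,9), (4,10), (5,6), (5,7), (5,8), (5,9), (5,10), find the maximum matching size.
5 (matching: (1,10), (2,9), (3,8), (4,6), (5,7); upper bound min(|L|,|R|) = min(5,5) = 5)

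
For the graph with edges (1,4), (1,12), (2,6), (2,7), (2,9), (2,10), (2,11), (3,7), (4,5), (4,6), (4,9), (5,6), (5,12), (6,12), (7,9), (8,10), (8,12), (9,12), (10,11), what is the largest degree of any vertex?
5 (attained at vertices 2, 12)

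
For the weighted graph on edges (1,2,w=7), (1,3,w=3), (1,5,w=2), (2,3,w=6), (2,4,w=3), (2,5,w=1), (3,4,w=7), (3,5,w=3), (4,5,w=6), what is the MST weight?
9 (MST edges: (1,3,w=3), (1,5,w=2), (2,4,w=3), (2,5,w=1); sum of weights 3 + 2 + 3 + 1 = 9)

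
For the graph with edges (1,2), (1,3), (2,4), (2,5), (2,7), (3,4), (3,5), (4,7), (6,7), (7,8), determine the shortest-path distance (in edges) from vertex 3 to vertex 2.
2 (path: 3 -> 4 -> 2, 2 edges)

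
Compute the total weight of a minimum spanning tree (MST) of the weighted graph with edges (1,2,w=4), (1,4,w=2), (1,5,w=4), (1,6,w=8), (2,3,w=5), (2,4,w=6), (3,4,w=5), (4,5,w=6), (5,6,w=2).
17 (MST edges: (1,2,w=4), (1,4,w=2), (1,5,w=4), (2,3,w=5), (5,6,w=2); sum of weights 4 + 2 + 4 + 5 + 2 = 17)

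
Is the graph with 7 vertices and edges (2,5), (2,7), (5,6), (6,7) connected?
No, it has 4 components: {1}, {2, 5, 6, 7}, {3}, {4}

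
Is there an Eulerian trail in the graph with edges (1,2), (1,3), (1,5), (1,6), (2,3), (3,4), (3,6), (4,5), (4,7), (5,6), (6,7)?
Yes (the graph is connected and exactly 2 vertices have odd degree: {4, 5}; any Eulerian path must start and end at those)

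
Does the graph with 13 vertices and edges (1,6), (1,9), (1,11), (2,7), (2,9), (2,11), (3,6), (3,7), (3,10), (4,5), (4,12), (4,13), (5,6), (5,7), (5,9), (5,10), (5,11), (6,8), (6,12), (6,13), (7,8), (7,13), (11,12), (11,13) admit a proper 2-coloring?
Yes. Partition: {1, 2, 3, 5, 8, 12, 13}, {4, 6, 7, 9, 10, 11}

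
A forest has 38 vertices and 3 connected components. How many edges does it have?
35 (Each of the 3 component trees on V_i vertices has V_i - 1 edges; summing gives V - C = 38 - 3 = 35)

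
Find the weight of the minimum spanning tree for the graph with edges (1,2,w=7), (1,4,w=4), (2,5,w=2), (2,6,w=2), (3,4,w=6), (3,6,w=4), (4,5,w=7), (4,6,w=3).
15 (MST edges: (1,4,w=4), (2,5,w=2), (2,6,w=2), (3,6,w=4), (4,6,w=3); sum of weights 4 + 2 + 2 + 4 + 3 = 15)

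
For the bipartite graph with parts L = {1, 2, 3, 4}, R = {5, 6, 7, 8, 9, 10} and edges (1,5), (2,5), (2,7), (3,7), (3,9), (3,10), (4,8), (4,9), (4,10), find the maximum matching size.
4 (matching: (1,5), (2,7), (3,10), (4,9); upper bound min(|L|,|R|) = min(4,6) = 4)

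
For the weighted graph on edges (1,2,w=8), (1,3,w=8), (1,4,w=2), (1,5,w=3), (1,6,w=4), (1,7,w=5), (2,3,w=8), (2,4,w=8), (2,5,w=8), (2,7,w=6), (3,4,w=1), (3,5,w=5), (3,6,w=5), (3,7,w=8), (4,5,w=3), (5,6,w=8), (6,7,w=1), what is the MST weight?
17 (MST edges: (1,4,w=2), (1,5,w=3), (1,6,w=4), (2,7,w=6), (3,4,w=1), (6,7,w=1); sum of weights 2 + 3 + 4 + 6 + 1 + 1 = 17)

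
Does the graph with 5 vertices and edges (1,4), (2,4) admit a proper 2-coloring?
Yes. Partition: {1, 2, 3, 5}, {4}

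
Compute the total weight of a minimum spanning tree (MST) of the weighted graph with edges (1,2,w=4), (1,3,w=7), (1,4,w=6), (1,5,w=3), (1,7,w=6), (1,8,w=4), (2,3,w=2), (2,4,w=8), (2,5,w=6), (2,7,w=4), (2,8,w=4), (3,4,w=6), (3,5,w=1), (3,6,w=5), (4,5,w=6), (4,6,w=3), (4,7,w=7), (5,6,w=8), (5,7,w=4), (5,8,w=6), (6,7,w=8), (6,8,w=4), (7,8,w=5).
21 (MST edges: (1,5,w=3), (1,8,w=4), (2,3,w=2), (2,7,w=4), (3,5,w=1), (4,6,w=3), (6,8,w=4); sum of weights 3 + 4 + 2 + 4 + 1 + 3 + 4 = 21)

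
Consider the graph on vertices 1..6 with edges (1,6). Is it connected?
No, it has 5 components: {1, 6}, {2}, {3}, {4}, {5}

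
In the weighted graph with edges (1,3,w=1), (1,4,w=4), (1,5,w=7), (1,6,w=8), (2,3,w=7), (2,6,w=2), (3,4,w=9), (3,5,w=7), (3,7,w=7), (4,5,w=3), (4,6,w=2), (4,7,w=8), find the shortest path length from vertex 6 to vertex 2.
2 (path: 6 -> 2; weights 2 = 2)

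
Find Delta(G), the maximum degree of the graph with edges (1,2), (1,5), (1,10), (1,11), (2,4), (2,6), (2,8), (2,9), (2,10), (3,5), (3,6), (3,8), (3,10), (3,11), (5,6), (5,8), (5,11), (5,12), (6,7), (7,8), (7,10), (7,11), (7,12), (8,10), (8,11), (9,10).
6 (attained at vertices 2, 5, 8, 10)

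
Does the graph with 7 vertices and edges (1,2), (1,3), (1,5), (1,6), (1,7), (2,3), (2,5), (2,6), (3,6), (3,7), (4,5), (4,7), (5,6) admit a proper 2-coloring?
No (odd cycle of length 3: 2 -> 1 -> 3 -> 2)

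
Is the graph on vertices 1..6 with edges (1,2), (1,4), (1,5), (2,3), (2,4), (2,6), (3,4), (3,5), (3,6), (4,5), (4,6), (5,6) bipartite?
No (odd cycle of length 3: 5 -> 1 -> 4 -> 5)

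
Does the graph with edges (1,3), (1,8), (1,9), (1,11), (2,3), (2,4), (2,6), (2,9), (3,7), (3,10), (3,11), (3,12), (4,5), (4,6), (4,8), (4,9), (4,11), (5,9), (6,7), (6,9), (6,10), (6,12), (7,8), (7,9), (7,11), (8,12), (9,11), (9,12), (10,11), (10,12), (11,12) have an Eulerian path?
Yes (the graph is connected and exactly 2 vertices have odd degree: {7, 11}; any Eulerian path must start and end at those)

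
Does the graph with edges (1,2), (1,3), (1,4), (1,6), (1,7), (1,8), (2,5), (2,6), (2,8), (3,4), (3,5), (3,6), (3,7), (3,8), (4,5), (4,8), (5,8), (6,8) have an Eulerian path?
Yes — and in fact it has an Eulerian circuit (the graph is connected and all 8 vertices have even degree)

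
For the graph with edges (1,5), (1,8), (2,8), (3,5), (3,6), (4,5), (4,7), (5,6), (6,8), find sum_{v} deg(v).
18 (handshake: sum of degrees = 2|E| = 2 x 9 = 18)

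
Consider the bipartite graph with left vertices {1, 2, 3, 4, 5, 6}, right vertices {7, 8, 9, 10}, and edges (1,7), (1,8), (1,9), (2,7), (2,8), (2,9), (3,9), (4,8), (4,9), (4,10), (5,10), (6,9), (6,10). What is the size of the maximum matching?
4 (matching: (1,9), (2,7), (4,8), (5,10); upper bound min(|L|,|R|) = min(6,4) = 4)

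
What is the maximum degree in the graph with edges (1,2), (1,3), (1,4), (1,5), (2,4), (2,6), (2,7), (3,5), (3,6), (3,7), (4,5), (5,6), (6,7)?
4 (attained at vertices 1, 2, 3, 5, 6)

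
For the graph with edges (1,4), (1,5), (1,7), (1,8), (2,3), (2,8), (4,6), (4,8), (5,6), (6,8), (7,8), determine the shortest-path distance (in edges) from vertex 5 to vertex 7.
2 (path: 5 -> 1 -> 7, 2 edges)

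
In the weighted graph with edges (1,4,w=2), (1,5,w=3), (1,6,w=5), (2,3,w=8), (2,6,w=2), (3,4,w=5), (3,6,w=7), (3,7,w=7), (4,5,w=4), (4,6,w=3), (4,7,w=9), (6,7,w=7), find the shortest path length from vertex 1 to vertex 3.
7 (path: 1 -> 4 -> 3; weights 2 + 5 = 7)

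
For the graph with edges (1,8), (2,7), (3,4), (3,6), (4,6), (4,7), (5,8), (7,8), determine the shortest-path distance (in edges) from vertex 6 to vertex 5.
4 (path: 6 -> 4 -> 7 -> 8 -> 5, 4 edges)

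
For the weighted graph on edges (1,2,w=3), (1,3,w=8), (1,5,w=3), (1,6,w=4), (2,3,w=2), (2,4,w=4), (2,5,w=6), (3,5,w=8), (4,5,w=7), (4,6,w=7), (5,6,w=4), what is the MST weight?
16 (MST edges: (1,2,w=3), (1,5,w=3), (1,6,w=4), (2,3,w=2), (2,4,w=4); sum of weights 3 + 3 + 4 + 2 + 4 = 16)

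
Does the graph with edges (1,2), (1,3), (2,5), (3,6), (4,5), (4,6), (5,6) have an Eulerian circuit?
No (2 vertices have odd degree: {5, 6}; Eulerian circuit requires 0)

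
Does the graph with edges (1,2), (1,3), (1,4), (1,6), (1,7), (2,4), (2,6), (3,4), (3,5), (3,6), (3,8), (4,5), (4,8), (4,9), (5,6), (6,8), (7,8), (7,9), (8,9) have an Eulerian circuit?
No (8 vertices have odd degree: {1, 2, 3, 5, 6, 7, 8, 9}; Eulerian circuit requires 0)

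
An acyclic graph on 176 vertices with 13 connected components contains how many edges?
163 (Each of the 13 component trees on V_i vertices has V_i - 1 edges; summing gives V - C = 176 - 13 = 163)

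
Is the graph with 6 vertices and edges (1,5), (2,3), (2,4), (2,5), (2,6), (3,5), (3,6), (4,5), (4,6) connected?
Yes (BFS from 1 visits [1, 5, 2, 3, 4, 6] — all 6 vertices reached)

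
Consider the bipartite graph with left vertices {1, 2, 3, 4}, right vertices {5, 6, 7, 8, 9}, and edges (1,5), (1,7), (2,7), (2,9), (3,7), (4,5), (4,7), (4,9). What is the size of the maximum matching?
3 (matching: (1,7), (2,9), (4,5); upper bound min(|L|,|R|) = min(4,5) = 4)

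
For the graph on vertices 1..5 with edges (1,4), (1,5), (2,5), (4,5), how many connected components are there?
2 (components: {1, 2, 4, 5}, {3})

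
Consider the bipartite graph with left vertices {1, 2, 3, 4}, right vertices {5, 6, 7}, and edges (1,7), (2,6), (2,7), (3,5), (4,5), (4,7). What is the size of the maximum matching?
3 (matching: (1,7), (2,6), (3,5); upper bound min(|L|,|R|) = min(4,3) = 3)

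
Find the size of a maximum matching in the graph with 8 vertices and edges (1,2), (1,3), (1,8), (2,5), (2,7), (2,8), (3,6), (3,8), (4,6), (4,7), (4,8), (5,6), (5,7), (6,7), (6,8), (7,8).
4 (matching: (1,8), (2,5), (3,6), (4,7); upper bound floor(n/2) = floor(8/2) = 4)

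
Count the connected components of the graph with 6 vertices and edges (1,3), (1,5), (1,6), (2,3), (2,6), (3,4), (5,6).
1 (components: {1, 2, 3, 4, 5, 6})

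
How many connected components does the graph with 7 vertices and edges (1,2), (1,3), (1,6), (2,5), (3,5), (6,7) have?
2 (components: {1, 2, 3, 5, 6, 7}, {4})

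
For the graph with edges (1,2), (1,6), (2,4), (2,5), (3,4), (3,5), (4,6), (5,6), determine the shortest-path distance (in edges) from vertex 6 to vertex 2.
2 (path: 6 -> 5 -> 2, 2 edges)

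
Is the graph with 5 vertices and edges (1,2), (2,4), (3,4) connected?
No, it has 2 components: {1, 2, 3, 4}, {5}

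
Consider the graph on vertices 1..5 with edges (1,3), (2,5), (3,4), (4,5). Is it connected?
Yes (BFS from 1 visits [1, 3, 4, 5, 2] — all 5 vertices reached)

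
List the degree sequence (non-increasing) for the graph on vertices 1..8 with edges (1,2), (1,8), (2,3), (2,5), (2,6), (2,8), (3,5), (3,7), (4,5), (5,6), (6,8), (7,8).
[5, 4, 4, 3, 3, 2, 2, 1] (degrees: deg(1)=2, deg(2)=5, deg(3)=3, deg(4)=1, deg(5)=4, deg(6)=3, deg(7)=2, deg(8)=4)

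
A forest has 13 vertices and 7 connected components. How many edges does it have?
6 (Each of the 7 component trees on V_i vertices has V_i - 1 edges; summing gives V - C = 13 - 7 = 6)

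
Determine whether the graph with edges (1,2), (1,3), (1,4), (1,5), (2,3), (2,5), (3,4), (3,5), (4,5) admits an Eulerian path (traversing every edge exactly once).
Yes (the graph is connected and exactly 2 vertices have odd degree: {2, 4}; any Eulerian path must start and end at those)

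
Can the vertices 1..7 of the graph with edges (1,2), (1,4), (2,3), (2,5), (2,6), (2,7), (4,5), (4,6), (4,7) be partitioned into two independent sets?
Yes. Partition: {1, 3, 5, 6, 7}, {2, 4}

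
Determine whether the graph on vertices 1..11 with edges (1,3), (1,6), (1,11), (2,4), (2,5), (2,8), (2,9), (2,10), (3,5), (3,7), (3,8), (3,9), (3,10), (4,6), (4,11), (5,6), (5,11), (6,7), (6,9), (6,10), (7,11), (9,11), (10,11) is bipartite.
Yes. Partition: {1, 4, 5, 7, 8, 9, 10}, {2, 3, 6, 11}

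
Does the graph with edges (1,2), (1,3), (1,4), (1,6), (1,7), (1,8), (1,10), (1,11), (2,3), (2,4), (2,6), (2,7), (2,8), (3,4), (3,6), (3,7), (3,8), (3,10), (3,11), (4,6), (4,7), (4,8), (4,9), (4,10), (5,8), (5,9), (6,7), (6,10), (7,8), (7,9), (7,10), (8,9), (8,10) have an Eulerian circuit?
Yes (the graph is connected and all 11 vertices have even degree)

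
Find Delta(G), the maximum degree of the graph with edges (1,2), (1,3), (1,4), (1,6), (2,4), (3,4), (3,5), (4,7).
4 (attained at vertices 1, 4)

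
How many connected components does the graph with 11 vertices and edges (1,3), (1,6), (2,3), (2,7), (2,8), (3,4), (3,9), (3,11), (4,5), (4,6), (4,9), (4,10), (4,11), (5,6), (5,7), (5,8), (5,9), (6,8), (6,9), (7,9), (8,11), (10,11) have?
1 (components: {1, 2, 3, 4, 5, 6, 7, 8, 9, 10, 11})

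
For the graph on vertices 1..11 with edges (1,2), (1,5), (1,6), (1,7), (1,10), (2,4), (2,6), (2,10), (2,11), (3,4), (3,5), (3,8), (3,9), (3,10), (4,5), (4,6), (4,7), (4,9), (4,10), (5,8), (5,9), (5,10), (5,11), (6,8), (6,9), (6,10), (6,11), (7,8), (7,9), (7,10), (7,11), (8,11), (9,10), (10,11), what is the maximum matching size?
5 (matching: (1,7), (2,6), (3,8), (4,9), (10,11); upper bound floor(n/2) = floor(11/2) = 5)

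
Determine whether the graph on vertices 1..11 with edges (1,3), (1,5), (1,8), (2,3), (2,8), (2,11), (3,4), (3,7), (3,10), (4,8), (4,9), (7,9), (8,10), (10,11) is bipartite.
Yes. Partition: {1, 2, 4, 6, 7, 10}, {3, 5, 8, 9, 11}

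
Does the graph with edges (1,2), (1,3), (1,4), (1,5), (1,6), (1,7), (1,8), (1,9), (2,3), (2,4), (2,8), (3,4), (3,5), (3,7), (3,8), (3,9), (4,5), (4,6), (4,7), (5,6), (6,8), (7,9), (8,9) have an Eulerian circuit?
No (2 vertices have odd degree: {3, 8}; Eulerian circuit requires 0)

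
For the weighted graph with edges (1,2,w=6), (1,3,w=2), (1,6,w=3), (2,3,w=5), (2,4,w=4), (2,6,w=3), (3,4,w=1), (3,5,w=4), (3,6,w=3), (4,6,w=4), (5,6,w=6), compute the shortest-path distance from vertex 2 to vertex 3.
5 (path: 2 -> 3; weights 5 = 5)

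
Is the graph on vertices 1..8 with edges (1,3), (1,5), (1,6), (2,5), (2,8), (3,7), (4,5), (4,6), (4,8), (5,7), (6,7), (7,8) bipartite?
Yes. Partition: {1, 2, 4, 7}, {3, 5, 6, 8}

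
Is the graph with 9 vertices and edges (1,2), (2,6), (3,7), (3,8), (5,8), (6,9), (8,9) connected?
No, it has 2 components: {1, 2, 3, 5, 6, 7, 8, 9}, {4}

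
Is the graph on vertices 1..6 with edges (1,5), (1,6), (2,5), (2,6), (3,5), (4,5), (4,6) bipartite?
Yes. Partition: {1, 2, 3, 4}, {5, 6}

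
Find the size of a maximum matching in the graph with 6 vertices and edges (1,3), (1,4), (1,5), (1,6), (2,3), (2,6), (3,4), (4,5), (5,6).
3 (matching: (1,3), (2,6), (4,5); upper bound floor(n/2) = floor(6/2) = 3)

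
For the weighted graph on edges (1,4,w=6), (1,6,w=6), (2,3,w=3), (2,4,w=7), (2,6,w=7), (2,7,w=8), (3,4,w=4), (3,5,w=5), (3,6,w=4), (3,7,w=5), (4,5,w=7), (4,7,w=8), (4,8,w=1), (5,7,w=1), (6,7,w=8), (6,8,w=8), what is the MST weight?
24 (MST edges: (1,4,w=6), (2,3,w=3), (3,4,w=4), (3,6,w=4), (3,7,w=5), (4,8,w=1), (5,7,w=1); sum of weights 6 + 3 + 4 + 4 + 5 + 1 + 1 = 24)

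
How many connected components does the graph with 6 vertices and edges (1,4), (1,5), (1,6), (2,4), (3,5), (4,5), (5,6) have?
1 (components: {1, 2, 3, 4, 5, 6})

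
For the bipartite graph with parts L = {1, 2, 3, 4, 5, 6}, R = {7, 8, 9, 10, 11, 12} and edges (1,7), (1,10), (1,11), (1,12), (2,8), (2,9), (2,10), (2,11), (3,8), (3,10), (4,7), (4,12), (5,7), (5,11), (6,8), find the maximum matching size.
6 (matching: (1,12), (2,9), (3,10), (4,7), (5,11), (6,8); upper bound min(|L|,|R|) = min(6,6) = 6)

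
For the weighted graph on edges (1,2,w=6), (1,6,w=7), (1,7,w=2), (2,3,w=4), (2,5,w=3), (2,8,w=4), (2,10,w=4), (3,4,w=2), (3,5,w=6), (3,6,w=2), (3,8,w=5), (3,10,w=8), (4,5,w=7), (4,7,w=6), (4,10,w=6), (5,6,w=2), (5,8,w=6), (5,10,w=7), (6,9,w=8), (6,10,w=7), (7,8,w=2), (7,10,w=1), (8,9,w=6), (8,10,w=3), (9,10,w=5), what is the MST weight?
23 (MST edges: (1,7,w=2), (2,5,w=3), (2,8,w=4), (3,4,w=2), (3,6,w=2), (5,6,w=2), (7,8,w=2), (7,10,w=1), (9,10,w=5); sum of weights 2 + 3 + 4 + 2 + 2 + 2 + 2 + 1 + 5 = 23)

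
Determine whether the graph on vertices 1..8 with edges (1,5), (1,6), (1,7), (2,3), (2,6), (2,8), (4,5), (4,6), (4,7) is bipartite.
Yes. Partition: {1, 2, 4}, {3, 5, 6, 7, 8}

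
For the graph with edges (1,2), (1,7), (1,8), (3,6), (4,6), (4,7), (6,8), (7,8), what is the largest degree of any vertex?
3 (attained at vertices 1, 6, 7, 8)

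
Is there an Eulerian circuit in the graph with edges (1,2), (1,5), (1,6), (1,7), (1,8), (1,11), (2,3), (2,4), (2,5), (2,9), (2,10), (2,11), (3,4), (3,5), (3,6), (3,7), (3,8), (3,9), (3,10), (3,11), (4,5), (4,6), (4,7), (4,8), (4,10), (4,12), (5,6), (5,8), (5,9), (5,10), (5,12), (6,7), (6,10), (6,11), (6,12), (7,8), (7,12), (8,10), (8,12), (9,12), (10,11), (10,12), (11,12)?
No (4 vertices have odd degree: {2, 3, 5, 8}; Eulerian circuit requires 0)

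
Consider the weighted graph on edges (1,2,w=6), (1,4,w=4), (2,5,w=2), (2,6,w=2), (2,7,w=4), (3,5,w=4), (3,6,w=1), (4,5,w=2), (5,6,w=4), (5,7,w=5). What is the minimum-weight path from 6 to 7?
6 (path: 6 -> 2 -> 7; weights 2 + 4 = 6)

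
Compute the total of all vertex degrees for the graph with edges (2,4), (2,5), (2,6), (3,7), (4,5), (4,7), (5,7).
14 (handshake: sum of degrees = 2|E| = 2 x 7 = 14)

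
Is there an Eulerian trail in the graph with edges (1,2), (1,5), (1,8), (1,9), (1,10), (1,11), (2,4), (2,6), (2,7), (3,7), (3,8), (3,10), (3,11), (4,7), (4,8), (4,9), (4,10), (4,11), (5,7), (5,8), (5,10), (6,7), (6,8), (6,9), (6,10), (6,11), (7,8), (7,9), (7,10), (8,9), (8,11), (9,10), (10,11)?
Yes — and in fact it has an Eulerian circuit (the graph is connected and all 11 vertices have even degree)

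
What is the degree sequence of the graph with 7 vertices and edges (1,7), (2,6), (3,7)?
[2, 1, 1, 1, 1, 0, 0] (degrees: deg(1)=1, deg(2)=1, deg(3)=1, deg(4)=0, deg(5)=0, deg(6)=1, deg(7)=2)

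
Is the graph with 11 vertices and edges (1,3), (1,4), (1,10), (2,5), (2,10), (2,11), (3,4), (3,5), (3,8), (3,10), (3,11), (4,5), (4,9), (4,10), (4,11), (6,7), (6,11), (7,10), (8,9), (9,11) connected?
Yes (BFS from 1 visits [1, 3, 4, 10, 5, 8, 11, 9, 2, 7, 6] — all 11 vertices reached)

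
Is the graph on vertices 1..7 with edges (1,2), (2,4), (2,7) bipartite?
Yes. Partition: {1, 3, 4, 5, 6, 7}, {2}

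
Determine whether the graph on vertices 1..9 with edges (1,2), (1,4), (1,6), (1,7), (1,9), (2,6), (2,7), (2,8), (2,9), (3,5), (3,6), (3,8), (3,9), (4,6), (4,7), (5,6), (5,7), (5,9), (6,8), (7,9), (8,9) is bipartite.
No (odd cycle of length 3: 2 -> 1 -> 6 -> 2)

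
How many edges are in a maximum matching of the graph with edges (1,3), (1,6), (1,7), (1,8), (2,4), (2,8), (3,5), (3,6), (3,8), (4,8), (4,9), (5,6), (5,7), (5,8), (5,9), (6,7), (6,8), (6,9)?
4 (matching: (1,7), (3,6), (4,8), (5,9); upper bound floor(n/2) = floor(9/2) = 4)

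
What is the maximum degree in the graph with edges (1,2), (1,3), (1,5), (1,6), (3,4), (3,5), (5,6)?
4 (attained at vertex 1)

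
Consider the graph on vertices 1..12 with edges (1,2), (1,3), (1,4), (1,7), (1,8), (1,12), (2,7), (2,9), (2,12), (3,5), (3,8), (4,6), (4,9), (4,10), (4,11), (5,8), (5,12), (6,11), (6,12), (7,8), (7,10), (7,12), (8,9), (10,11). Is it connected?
Yes (BFS from 1 visits [1, 2, 3, 4, 7, 8, 12, 9, 5, 6, 10, 11] — all 12 vertices reached)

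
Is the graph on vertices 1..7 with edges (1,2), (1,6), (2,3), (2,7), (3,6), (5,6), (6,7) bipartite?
Yes. Partition: {1, 3, 4, 5, 7}, {2, 6}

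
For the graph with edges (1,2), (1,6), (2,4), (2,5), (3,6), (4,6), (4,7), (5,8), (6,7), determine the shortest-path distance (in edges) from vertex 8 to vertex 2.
2 (path: 8 -> 5 -> 2, 2 edges)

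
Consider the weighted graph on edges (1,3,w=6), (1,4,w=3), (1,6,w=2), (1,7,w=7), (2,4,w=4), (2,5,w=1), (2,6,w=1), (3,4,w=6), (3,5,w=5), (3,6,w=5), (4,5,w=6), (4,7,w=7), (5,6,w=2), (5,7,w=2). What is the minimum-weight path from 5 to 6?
2 (path: 5 -> 6; weights 2 = 2)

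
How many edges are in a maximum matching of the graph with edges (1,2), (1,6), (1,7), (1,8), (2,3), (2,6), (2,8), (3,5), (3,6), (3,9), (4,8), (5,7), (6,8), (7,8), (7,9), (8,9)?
4 (matching: (1,2), (3,9), (5,7), (6,8); upper bound floor(n/2) = floor(9/2) = 4)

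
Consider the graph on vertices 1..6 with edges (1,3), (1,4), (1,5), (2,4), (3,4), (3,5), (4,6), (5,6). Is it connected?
Yes (BFS from 1 visits [1, 3, 4, 5, 2, 6] — all 6 vertices reached)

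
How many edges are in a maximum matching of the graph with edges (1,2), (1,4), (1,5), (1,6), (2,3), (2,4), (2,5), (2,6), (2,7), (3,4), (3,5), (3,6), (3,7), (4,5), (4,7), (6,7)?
3 (matching: (1,5), (3,4), (6,7); upper bound floor(n/2) = floor(7/2) = 3)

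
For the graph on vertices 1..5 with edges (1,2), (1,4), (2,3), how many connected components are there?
2 (components: {1, 2, 3, 4}, {5})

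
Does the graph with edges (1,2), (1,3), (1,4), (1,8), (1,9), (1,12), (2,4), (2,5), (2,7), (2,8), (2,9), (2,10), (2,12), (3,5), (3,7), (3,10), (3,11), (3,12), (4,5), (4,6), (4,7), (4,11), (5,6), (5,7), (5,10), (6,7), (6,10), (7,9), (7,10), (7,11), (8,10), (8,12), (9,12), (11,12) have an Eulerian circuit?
Yes (the graph is connected and all 12 vertices have even degree)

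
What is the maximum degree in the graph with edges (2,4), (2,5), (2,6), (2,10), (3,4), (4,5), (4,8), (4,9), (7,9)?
5 (attained at vertex 4)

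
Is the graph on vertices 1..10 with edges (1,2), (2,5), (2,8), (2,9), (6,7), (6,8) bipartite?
Yes. Partition: {1, 3, 4, 5, 7, 8, 9, 10}, {2, 6}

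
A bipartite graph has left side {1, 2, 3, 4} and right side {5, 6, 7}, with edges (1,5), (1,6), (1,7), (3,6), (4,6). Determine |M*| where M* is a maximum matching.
2 (matching: (1,7), (3,6); upper bound min(|L|,|R|) = min(4,3) = 3)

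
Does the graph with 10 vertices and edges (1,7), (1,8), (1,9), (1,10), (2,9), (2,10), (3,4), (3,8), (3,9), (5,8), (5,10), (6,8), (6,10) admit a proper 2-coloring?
Yes. Partition: {1, 2, 3, 5, 6}, {4, 7, 8, 9, 10}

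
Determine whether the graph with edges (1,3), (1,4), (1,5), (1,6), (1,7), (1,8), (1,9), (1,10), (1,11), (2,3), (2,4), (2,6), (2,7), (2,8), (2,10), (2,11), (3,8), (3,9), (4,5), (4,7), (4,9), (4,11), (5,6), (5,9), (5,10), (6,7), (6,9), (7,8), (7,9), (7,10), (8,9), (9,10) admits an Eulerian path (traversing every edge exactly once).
No (8 vertices have odd degree: {1, 2, 5, 6, 7, 8, 10, 11}; Eulerian path requires 0 or 2)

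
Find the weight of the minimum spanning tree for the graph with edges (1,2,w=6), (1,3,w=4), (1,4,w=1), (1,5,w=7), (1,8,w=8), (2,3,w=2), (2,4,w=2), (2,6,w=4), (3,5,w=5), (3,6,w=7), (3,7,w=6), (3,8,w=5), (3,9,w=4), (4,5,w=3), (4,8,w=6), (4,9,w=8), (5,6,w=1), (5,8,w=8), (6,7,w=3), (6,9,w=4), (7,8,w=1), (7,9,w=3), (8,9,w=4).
16 (MST edges: (1,4,w=1), (2,3,w=2), (2,4,w=2), (4,5,w=3), (5,6,w=1), (6,7,w=3), (7,8,w=1), (7,9,w=3); sum of weights 1 + 2 + 2 + 3 + 1 + 3 + 1 + 3 = 16)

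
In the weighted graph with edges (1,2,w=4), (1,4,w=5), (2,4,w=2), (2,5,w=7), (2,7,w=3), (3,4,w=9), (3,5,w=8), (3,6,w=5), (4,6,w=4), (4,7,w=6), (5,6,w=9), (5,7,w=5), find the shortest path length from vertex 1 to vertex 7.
7 (path: 1 -> 2 -> 7; weights 4 + 3 = 7)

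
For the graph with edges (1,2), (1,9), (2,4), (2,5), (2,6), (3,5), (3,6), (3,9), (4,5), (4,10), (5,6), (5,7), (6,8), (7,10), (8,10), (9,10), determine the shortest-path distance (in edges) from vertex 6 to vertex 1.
2 (path: 6 -> 2 -> 1, 2 edges)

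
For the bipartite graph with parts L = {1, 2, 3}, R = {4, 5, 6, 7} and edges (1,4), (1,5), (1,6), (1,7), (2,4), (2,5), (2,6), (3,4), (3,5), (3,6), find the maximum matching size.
3 (matching: (1,7), (2,6), (3,5); upper bound min(|L|,|R|) = min(3,4) = 3)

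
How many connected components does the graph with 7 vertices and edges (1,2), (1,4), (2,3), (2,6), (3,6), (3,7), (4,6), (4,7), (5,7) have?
1 (components: {1, 2, 3, 4, 5, 6, 7})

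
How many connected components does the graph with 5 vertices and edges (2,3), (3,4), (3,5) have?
2 (components: {1}, {2, 3, 4, 5})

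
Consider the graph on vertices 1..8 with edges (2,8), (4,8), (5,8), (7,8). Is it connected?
No, it has 4 components: {1}, {2, 4, 5, 7, 8}, {3}, {6}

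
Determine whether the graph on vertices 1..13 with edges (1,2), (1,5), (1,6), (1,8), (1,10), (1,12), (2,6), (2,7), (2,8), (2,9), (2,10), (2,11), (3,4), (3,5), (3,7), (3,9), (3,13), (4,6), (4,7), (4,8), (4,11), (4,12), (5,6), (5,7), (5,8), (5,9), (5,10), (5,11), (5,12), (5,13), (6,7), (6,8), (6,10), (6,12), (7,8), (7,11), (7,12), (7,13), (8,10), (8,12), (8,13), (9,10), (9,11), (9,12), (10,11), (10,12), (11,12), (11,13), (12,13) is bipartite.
No (odd cycle of length 3: 10 -> 1 -> 8 -> 10)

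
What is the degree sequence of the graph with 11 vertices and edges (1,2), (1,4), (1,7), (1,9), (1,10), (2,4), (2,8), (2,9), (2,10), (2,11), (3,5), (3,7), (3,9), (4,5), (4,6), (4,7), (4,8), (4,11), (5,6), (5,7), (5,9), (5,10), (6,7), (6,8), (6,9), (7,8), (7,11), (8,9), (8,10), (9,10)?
[7, 7, 7, 6, 6, 6, 5, 5, 5, 3, 3] (degrees: deg(1)=5, deg(2)=6, deg(3)=3, deg(4)=7, deg(5)=6, deg(6)=5, deg(7)=7, deg(8)=6, deg(9)=7, deg(10)=5, deg(11)=3)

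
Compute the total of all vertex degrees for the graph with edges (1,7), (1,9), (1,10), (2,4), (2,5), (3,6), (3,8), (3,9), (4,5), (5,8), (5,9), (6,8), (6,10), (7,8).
28 (handshake: sum of degrees = 2|E| = 2 x 14 = 28)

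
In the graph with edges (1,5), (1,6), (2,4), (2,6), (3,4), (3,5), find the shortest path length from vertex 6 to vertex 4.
2 (path: 6 -> 2 -> 4, 2 edges)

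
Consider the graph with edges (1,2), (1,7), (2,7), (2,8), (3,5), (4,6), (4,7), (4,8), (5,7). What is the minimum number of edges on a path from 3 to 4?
3 (path: 3 -> 5 -> 7 -> 4, 3 edges)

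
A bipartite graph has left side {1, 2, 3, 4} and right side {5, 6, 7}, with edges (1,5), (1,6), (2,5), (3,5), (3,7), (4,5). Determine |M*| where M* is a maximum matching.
3 (matching: (1,6), (2,5), (3,7); upper bound min(|L|,|R|) = min(4,3) = 3)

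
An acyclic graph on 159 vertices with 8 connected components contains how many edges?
151 (Each of the 8 component trees on V_i vertices has V_i - 1 edges; summing gives V - C = 159 - 8 = 151)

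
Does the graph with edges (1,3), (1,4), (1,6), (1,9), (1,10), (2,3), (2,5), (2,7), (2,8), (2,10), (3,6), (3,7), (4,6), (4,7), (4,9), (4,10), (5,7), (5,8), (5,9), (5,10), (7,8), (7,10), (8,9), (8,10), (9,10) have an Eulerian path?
No (8 vertices have odd degree: {1, 2, 4, 5, 6, 8, 9, 10}; Eulerian path requires 0 or 2)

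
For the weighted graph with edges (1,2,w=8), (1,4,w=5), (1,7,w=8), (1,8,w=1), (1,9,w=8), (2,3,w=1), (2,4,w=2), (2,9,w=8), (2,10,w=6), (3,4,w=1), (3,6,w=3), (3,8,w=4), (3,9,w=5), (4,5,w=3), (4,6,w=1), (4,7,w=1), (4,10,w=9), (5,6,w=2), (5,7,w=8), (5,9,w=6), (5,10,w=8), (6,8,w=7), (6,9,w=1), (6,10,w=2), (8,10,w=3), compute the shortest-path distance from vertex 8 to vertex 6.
5 (path: 8 -> 10 -> 6; weights 3 + 2 = 5)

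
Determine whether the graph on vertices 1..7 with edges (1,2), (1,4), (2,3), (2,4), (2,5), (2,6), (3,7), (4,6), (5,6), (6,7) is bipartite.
No (odd cycle of length 3: 2 -> 1 -> 4 -> 2)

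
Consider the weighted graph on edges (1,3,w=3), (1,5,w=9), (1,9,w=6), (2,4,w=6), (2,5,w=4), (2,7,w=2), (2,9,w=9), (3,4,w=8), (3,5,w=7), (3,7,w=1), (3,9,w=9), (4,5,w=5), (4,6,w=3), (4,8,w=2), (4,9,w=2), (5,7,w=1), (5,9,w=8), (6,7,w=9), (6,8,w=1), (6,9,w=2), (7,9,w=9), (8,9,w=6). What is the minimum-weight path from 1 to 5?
5 (path: 1 -> 3 -> 7 -> 5; weights 3 + 1 + 1 = 5)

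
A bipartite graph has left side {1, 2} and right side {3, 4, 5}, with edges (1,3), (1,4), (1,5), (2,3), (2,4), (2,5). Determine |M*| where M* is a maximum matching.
2 (matching: (1,5), (2,4); upper bound min(|L|,|R|) = min(2,3) = 2)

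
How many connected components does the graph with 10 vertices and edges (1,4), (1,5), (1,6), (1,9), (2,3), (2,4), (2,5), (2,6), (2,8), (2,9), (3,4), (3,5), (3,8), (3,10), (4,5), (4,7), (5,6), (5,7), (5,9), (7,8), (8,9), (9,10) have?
1 (components: {1, 2, 3, 4, 5, 6, 7, 8, 9, 10})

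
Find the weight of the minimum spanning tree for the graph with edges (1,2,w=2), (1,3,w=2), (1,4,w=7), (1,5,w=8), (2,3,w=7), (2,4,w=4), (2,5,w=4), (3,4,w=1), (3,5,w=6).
9 (MST edges: (1,2,w=2), (1,3,w=2), (2,5,w=4), (3,4,w=1); sum of weights 2 + 2 + 4 + 1 = 9)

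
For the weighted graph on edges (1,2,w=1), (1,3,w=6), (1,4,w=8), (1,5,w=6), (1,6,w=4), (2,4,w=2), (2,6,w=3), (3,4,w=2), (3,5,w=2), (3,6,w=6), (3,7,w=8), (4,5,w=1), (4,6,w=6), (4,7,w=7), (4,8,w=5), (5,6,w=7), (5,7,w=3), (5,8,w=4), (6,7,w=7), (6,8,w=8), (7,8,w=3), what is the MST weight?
15 (MST edges: (1,2,w=1), (2,4,w=2), (2,6,w=3), (3,5,w=2), (4,5,w=1), (5,7,w=3), (7,8,w=3); sum of weights 1 + 2 + 3 + 2 + 1 + 3 + 3 = 15)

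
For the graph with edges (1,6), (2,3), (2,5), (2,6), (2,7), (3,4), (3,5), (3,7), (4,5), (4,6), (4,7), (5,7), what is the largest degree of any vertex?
4 (attained at vertices 2, 3, 4, 5, 7)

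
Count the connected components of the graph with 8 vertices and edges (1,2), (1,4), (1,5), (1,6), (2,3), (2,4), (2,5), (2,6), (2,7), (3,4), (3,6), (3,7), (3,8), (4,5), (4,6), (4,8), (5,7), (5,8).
1 (components: {1, 2, 3, 4, 5, 6, 7, 8})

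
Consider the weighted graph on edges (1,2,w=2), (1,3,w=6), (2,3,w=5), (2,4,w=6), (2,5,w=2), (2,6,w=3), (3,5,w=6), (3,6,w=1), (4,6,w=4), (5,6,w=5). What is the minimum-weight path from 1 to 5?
4 (path: 1 -> 2 -> 5; weights 2 + 2 = 4)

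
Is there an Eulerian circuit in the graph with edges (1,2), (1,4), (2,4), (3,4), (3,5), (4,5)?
Yes (the graph is connected and all 5 vertices have even degree)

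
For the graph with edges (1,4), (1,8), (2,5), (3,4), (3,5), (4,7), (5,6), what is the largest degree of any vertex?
3 (attained at vertices 4, 5)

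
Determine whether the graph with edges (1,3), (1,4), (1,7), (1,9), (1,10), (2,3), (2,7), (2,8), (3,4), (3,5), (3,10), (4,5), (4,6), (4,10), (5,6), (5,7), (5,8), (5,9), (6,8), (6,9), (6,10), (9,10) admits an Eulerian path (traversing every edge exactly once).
No (8 vertices have odd degree: {1, 2, 3, 4, 6, 7, 8, 10}; Eulerian path requires 0 or 2)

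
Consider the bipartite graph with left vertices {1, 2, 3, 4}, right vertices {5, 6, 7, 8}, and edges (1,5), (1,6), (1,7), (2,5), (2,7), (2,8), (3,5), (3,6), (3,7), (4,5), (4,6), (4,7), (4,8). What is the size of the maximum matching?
4 (matching: (1,7), (2,8), (3,6), (4,5); upper bound min(|L|,|R|) = min(4,4) = 4)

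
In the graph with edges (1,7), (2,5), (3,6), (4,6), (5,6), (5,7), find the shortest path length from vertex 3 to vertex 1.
4 (path: 3 -> 6 -> 5 -> 7 -> 1, 4 edges)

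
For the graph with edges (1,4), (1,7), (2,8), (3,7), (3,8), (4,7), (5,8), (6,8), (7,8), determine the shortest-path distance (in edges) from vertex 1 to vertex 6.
3 (path: 1 -> 7 -> 8 -> 6, 3 edges)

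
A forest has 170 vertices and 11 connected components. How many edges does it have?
159 (Each of the 11 component trees on V_i vertices has V_i - 1 edges; summing gives V - C = 170 - 11 = 159)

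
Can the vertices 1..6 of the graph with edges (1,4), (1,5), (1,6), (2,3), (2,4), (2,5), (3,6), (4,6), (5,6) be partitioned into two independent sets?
No (odd cycle of length 3: 6 -> 1 -> 4 -> 6)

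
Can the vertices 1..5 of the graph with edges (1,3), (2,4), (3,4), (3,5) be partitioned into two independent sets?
Yes. Partition: {1, 4, 5}, {2, 3}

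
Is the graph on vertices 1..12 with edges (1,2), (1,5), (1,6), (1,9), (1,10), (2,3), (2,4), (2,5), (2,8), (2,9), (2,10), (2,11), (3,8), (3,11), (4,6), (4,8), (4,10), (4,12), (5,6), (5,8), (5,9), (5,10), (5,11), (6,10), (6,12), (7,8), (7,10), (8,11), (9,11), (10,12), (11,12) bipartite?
No (odd cycle of length 3: 10 -> 1 -> 6 -> 10)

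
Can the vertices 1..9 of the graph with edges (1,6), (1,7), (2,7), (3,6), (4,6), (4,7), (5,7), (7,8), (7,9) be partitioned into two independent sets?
Yes. Partition: {1, 2, 3, 4, 5, 8, 9}, {6, 7}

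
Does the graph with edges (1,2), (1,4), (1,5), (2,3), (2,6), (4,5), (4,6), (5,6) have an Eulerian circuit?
No (6 vertices have odd degree: {1, 2, 3, 4, 5, 6}; Eulerian circuit requires 0)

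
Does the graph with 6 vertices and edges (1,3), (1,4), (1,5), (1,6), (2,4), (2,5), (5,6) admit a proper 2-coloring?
No (odd cycle of length 3: 5 -> 1 -> 6 -> 5)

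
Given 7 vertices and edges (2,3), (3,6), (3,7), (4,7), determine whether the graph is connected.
No, it has 3 components: {1}, {2, 3, 4, 6, 7}, {5}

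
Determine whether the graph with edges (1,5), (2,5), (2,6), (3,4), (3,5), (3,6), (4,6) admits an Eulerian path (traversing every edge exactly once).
No (4 vertices have odd degree: {1, 3, 5, 6}; Eulerian path requires 0 or 2)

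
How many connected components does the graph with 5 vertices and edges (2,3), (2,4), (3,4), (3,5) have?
2 (components: {1}, {2, 3, 4, 5})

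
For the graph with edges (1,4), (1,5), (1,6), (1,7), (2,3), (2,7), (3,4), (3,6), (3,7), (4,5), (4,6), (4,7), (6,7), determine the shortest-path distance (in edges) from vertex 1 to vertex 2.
2 (path: 1 -> 7 -> 2, 2 edges)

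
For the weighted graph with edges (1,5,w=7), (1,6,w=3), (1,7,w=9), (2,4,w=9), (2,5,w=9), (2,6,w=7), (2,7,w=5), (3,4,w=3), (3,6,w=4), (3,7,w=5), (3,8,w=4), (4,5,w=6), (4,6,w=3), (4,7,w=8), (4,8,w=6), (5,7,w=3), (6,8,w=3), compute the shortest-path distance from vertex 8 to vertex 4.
6 (path: 8 -> 4; weights 6 = 6)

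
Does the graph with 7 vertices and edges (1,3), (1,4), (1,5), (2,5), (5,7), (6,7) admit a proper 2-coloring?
Yes. Partition: {1, 2, 7}, {3, 4, 5, 6}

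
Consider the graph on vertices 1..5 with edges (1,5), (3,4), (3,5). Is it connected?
No, it has 2 components: {1, 3, 4, 5}, {2}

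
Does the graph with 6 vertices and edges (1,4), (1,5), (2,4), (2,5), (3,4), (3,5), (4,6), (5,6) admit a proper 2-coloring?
Yes. Partition: {1, 2, 3, 6}, {4, 5}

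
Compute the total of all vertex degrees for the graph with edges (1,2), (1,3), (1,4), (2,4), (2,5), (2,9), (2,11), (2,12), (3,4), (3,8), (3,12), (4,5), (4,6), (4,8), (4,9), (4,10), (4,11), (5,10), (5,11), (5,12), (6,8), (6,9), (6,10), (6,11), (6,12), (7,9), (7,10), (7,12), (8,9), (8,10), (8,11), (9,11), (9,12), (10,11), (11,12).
70 (handshake: sum of degrees = 2|E| = 2 x 35 = 70)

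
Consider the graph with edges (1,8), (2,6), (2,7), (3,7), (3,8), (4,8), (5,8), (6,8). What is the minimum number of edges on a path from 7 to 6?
2 (path: 7 -> 2 -> 6, 2 edges)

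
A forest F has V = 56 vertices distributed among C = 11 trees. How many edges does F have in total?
45 (Each of the 11 component trees on V_i vertices has V_i - 1 edges; summing gives V - C = 56 - 11 = 45)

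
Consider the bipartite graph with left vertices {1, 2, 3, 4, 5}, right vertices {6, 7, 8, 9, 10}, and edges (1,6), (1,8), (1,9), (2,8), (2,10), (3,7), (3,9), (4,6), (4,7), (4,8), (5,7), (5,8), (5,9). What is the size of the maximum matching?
5 (matching: (1,9), (2,10), (3,7), (4,6), (5,8); upper bound min(|L|,|R|) = min(5,5) = 5)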